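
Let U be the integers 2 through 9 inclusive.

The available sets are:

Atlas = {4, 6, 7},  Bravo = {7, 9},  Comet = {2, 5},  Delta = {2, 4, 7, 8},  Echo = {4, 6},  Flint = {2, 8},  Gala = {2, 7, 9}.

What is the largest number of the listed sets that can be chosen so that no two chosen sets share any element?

3

Bravo, Echo, Flint are pairwise disjoint (Bravo={7,9}; Echo={4,6}; Flint={2,8}).
Every remaining set overlaps one of these, and no 4 of the listed sets are pairwise disjoint, so 3 is the maximum.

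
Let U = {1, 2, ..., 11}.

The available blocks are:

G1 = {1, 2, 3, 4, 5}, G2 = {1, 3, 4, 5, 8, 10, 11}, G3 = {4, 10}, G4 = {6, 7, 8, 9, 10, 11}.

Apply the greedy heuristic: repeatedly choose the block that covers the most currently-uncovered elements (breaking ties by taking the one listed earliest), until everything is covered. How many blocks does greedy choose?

3

Greedy: pick G2 (covers 7 new) → pick G4 (covers 3 new) → pick G1 (covers 1 new). Total picks: 3.
(The true minimum cover uses only 2 blocks, so greedy is not optimal here.)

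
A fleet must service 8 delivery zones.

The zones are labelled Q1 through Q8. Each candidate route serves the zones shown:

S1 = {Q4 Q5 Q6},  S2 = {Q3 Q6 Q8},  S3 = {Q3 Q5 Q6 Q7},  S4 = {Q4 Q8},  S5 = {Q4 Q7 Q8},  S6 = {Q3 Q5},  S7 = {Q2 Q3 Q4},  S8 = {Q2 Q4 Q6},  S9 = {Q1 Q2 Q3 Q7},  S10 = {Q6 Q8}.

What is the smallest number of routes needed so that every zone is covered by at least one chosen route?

S1 and S4 and S9 together: S1 ∪ S4 ∪ S9 = {Q1, Q2, Q3, Q4, Q5, Q6, Q7, Q8} — every zone is covered.
Only S9 contains Q1, so S9 is forced; the remaining 4 zones need at least 2 more routes (each remaining route adds at most 3) — so at least 3 routes are needed, and 3 is optimal.

3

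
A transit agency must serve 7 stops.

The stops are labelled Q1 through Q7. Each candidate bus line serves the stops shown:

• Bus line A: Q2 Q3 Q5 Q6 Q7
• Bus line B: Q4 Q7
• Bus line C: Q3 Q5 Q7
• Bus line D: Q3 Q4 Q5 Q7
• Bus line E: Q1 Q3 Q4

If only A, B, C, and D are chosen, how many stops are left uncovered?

Union of A, B, C, D = {Q2, Q3, Q4, Q5, Q6, Q7}.
Not covered: Q1 — 1 stop.

1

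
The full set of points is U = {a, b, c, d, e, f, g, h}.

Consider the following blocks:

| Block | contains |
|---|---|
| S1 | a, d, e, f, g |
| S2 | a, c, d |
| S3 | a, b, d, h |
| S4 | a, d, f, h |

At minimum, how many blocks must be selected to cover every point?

Take {S1, S2, S3}. Their union is {a, b, c, d, e, f, g, h}, which is all 8 points.
Only S3 contains b, so S3 is forced; the remaining 4 points need at least 2 more blocks (each remaining block adds at most 3) — so at least 3 blocks are needed, and 3 is optimal.

3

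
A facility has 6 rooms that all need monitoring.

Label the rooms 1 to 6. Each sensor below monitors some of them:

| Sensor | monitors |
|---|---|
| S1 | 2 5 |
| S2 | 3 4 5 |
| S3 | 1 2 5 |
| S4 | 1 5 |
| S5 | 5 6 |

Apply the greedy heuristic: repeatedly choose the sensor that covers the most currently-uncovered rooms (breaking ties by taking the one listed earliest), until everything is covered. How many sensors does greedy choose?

3

Greedy: pick S2 (covers 3 new) → pick S3 (covers 2 new) → pick S5 (covers 1 new). Total picks: 3.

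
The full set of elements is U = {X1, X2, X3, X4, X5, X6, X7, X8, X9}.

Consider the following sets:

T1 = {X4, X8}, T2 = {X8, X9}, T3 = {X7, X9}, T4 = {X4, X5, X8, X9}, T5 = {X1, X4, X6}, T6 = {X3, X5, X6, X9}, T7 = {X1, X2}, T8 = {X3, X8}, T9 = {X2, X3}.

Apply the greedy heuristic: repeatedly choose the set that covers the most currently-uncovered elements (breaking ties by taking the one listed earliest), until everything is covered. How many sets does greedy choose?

Greedy: pick T4 (covers 4 new) → pick T5 (covers 2 new) → pick T9 (covers 2 new) → pick T3 (covers 1 new). Total picks: 4.

4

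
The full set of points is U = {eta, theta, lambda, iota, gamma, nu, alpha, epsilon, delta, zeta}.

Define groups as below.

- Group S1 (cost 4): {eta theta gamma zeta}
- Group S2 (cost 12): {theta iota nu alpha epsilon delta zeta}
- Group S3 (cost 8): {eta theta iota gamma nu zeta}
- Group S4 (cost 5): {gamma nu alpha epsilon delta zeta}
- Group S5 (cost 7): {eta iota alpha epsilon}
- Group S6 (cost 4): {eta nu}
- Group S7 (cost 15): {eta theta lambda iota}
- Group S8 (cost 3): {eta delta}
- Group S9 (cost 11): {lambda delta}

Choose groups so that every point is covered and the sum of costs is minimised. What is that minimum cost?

S4, S7 together cover every point (S4 ∪ S7 = {eta, theta, lambda, iota, gamma, nu, alpha, epsilon, delta, zeta}); total cost 5 + 15 = 20.
The greedy pick S4, S1, S5, S9 costs 27; no covering selection beats 20.

20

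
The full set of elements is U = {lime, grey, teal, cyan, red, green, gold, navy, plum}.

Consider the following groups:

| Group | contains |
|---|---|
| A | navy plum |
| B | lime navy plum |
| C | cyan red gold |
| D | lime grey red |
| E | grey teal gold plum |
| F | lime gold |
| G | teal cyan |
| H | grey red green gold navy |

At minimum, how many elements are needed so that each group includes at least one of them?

4

Take T = {lime, grey, cyan, navy}. Each listed group contains at least one of these, so T is a hitting set of size 4.
No choice of 3 elements meets every group, so 4 is the minimum.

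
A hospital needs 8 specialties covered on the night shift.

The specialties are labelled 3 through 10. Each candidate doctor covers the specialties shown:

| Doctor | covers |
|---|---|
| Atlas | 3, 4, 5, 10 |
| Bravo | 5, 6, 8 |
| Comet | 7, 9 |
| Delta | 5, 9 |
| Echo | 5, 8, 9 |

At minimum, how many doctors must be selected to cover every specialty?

3

Take {Atlas, Bravo, Comet}. Their union is {3, 4, 5, 6, 7, 8, 9, 10}, which is all 8 specialties.
Only Atlas contains 3, so Atlas is forced; the remaining 4 specialties need at least 2 more doctors (each remaining doctor adds at most 2) — so at least 3 doctors are needed, and 3 is optimal.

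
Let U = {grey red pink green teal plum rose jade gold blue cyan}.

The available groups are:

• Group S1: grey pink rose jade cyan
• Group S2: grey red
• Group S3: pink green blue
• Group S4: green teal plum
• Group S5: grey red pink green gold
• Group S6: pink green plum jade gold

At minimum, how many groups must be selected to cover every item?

4

Take {S1, S3, S4, S5}. Their union is {grey, red, pink, green, teal, plum, rose, jade, gold, blue, cyan}, which is all 11 items.
No 3 of the 6 groups cover everything (all 20 combinations miss at least one item), so 4 is optimal.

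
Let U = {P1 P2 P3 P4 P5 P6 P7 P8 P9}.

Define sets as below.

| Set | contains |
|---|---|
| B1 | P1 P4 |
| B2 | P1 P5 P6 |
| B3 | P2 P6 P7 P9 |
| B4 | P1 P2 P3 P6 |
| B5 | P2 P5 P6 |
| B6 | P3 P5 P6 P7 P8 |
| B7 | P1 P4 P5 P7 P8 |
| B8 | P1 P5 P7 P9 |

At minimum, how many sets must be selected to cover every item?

B4 and B7 and B8 together: B4 ∪ B7 ∪ B8 = {P1, P2, P3, P4, P5, P6, P7, P8, P9} — every item is covered.
No 2 of the 8 sets cover everything (all 28 combinations miss at least one item), so 3 is optimal.

3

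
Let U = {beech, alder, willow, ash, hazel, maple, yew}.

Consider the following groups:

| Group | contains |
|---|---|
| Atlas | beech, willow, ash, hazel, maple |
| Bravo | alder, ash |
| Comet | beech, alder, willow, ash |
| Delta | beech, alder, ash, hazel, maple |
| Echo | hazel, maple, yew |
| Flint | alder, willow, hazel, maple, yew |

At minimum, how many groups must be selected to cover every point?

Delta and Flint together: Delta ∪ Flint = {beech, alder, willow, ash, hazel, maple, yew} — every point is covered.
No single group has all 7 points (the largest, Atlas, has 5), so 2 is optimal.

2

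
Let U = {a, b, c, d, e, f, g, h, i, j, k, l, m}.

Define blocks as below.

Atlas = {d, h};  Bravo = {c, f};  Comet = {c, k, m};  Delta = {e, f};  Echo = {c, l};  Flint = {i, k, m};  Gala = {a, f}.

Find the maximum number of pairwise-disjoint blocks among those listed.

Atlas, Echo, Flint, Gala are pairwise disjoint (Atlas={d,h}; Echo={c,l}; Flint={i,k,m}; Gala={a,f}).
Every remaining block overlaps one of these, and no 5 of the listed blocks are pairwise disjoint, so 4 is the maximum.

4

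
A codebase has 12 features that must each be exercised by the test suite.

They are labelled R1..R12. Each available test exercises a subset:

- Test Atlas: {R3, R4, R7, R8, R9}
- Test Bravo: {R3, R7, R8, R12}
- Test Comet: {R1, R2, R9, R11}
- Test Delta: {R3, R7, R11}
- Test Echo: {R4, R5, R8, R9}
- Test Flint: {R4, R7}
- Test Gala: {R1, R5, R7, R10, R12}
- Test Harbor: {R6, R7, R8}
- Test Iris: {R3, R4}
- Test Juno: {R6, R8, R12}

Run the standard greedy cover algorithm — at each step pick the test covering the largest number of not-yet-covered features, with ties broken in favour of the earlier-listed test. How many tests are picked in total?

Greedy: pick Atlas (covers 5 new) → pick Gala (covers 4 new) → pick Comet (covers 2 new) → pick Harbor (covers 1 new). Total picks: 4.

4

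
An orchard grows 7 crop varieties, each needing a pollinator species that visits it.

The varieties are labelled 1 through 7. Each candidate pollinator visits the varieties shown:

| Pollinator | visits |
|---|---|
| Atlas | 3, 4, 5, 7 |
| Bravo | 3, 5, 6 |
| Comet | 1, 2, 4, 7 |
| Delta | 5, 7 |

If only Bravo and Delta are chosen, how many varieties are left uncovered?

Union of Bravo, Delta = {3, 5, 6, 7}.
Not covered: 1, 2, 4 — 3 varieties.

3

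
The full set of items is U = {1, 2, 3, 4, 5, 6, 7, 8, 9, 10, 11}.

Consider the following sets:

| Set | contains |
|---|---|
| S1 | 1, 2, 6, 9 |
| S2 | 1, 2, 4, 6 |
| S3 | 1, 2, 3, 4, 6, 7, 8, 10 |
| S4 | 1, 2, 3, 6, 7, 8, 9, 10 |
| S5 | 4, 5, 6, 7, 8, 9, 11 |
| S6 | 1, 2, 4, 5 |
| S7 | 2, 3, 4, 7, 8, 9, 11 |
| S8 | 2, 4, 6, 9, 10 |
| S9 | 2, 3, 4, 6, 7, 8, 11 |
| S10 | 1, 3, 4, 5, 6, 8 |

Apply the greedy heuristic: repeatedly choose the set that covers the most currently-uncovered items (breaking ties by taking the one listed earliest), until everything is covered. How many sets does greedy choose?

2

Greedy: pick S3 (covers 8 new) → pick S5 (covers 3 new). Total picks: 2.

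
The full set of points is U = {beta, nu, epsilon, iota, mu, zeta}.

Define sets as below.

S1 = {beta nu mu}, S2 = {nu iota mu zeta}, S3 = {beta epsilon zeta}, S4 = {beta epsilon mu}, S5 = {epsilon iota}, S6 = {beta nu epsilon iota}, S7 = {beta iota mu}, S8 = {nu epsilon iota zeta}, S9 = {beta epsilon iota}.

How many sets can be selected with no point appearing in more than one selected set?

S1, S5 are pairwise disjoint (S1={beta,nu,mu}; S5={epsilon,iota}).
Every remaining set overlaps one of these, and no 3 of the listed sets are pairwise disjoint, so 2 is the maximum.

2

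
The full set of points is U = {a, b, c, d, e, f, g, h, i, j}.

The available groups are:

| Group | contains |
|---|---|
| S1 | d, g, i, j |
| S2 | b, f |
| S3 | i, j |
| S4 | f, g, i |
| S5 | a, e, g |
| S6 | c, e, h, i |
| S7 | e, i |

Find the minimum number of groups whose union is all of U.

4

S1 and S2 and S5 and S6 together: S1 ∪ S2 ∪ S5 ∪ S6 = {a, b, c, d, e, f, g, h, i, j} — every point is covered.
Only S5 contains a, so S5 is forced; the remaining 7 points need at least 3 more groups (each remaining group adds at most 3) — so at least 4 groups are needed, and 4 is optimal.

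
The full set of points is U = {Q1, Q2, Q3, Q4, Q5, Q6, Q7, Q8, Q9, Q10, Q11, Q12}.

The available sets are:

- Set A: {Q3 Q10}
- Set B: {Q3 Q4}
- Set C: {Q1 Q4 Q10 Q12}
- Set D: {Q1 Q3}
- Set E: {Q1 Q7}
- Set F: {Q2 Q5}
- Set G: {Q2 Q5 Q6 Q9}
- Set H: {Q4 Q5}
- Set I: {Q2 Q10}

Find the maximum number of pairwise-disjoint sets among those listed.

A, E, H are pairwise disjoint (A={Q3,Q10}; E={Q1,Q7}; H={Q4,Q5}).
Every remaining set overlaps one of these, and no 4 of the listed sets are pairwise disjoint, so 3 is the maximum.

3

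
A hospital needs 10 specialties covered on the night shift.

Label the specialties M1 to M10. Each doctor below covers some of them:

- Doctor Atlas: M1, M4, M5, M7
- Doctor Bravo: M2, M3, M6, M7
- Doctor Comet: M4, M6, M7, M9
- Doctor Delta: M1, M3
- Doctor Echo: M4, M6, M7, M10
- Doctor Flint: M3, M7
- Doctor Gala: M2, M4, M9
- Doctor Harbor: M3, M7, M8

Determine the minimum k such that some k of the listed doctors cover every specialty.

4

Take {Atlas, Echo, Gala, Harbor}. Their union is {M1, M2, M3, M4, M5, M6, M7, M8, M9, M10}, which is all 10 specialties.
Only Harbor contains M8, so Harbor is forced; the remaining 7 specialties need at least 3 more doctors (each remaining doctor adds at most 3) — so at least 4 doctors are needed, and 4 is optimal.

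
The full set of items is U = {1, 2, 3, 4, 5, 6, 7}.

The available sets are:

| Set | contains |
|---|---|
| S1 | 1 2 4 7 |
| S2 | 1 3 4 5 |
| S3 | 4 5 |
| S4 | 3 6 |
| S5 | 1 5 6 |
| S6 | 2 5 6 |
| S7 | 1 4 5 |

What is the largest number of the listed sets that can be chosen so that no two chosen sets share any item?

S4, S7 are pairwise disjoint (S4={3,6}; S7={1,4,5}).
Every remaining set overlaps one of these, and no 3 of the listed sets are pairwise disjoint, so 2 is the maximum.

2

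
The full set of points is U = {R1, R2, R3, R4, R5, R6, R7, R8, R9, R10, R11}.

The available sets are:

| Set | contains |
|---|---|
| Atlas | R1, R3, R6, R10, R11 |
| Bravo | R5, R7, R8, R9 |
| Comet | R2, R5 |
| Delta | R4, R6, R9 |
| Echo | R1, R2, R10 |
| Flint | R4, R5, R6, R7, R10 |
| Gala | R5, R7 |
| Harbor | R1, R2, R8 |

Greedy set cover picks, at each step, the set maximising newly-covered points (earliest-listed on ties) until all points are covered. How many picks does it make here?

4

Greedy: pick Atlas (covers 5 new) → pick Bravo (covers 4 new) → pick Comet (covers 1 new) → pick Delta (covers 1 new). Total picks: 4.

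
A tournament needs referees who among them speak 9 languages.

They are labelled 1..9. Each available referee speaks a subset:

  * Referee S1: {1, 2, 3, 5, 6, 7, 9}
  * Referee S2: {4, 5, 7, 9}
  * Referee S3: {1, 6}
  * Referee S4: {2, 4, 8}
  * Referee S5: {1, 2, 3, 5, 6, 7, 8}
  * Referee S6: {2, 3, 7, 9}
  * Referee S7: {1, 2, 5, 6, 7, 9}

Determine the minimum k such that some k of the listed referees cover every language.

2

S2 and S5 together: S2 ∪ S5 = {1, 2, 3, 4, 5, 6, 7, 8, 9} — every language is covered.
No single referee has all 9 languages (the largest, S1, has 7), so 2 is optimal.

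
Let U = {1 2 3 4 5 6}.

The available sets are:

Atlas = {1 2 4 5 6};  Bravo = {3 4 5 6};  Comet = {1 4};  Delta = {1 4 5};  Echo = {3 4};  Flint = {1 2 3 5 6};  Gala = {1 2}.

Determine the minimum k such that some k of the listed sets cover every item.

2

Delta and Flint cover everything between them: the union {1, 2, 3, 4, 5, 6} is all of U.
No single set has all 6 items (the largest, Atlas, has 5), so 2 is optimal.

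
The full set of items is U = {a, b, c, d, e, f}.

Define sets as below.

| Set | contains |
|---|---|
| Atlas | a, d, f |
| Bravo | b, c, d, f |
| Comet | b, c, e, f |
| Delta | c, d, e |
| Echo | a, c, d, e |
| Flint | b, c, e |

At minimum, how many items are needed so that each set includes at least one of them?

H = {b, d} meets every set (each contains at least one member of H), and |H| = 2.
The sets Atlas, Flint are pairwise disjoint, so any hitting set needs a separate item for each — at least 2. Hence 2 is optimal.

2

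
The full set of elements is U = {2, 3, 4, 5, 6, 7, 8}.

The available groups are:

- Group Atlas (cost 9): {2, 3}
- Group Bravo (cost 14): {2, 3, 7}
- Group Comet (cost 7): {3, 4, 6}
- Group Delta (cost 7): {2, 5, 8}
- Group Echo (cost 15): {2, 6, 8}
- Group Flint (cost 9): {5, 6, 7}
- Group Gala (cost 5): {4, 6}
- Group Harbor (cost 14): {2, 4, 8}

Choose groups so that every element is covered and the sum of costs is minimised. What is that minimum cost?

23

Comet, Delta, Flint together cover every element (Comet ∪ Delta ∪ Flint = {2, 3, 4, 5, 6, 7, 8}); total cost 7 + 7 + 9 = 23.
No covering selection has total cost below 23.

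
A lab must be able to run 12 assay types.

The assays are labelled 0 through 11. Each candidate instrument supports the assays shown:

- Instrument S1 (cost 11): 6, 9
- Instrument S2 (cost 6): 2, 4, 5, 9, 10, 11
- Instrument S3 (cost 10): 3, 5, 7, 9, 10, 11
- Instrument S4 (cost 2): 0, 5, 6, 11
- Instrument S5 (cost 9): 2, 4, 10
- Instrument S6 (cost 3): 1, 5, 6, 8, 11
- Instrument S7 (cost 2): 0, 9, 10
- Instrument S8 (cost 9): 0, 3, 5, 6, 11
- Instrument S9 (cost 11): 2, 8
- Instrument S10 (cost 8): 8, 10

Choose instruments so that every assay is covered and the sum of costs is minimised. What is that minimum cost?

21

S2, S3, S4, S6 together cover every assay (S2 ∪ S3 ∪ S4 ∪ S6 = {0, 1, 2, 3, 4, 5, 6, 7, 8, 9, 10, 11}); total cost 6 + 10 + 2 + 3 = 21.
The greedy pick S4, S7, S6, S2, S3 costs 23; no covering selection beats 21.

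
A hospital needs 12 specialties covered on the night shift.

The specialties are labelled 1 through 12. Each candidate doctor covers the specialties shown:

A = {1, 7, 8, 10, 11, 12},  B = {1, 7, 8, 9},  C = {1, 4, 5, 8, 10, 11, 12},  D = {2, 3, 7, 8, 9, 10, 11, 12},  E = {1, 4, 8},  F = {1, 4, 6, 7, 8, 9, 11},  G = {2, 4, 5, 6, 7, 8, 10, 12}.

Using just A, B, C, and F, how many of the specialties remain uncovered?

2

Union of A, B, C, F = {1, 4, 5, 6, 7, 8, 9, 10, 11, 12}.
Not covered: 2, 3 — 2 specialties.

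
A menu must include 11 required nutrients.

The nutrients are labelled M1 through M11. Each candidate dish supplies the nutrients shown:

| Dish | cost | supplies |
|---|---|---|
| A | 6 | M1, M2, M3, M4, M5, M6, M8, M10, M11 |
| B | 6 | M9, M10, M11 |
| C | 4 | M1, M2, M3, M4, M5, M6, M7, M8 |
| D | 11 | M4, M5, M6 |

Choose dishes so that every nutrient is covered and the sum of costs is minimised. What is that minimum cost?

10

B, C together cover every nutrient (B ∪ C = {M1, M2, M3, M4, M5, M6, M7, M8, M9, M10, M11}); total cost 6 + 4 = 10.
No covering selection has total cost below 10.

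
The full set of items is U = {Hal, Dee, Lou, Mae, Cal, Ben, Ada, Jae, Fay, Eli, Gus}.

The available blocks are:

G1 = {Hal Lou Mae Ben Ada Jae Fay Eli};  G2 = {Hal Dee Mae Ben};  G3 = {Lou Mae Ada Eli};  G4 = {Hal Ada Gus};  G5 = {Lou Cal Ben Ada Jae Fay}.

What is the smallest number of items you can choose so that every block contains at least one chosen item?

2

H = {Hal, Ada} meets every block (each contains at least one member of H), and |H| = 2.
No single item lies in every block, so at least 2 are needed and 2 is optimal.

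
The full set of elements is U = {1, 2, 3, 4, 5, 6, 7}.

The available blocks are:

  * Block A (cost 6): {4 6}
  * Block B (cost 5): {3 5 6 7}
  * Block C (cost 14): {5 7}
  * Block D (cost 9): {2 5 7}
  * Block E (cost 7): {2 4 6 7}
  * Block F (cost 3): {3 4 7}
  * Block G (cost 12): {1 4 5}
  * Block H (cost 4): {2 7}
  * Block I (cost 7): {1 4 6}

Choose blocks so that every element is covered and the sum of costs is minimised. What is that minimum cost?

B, H, I together cover every element (B ∪ H ∪ I = {1, 2, 3, 4, 5, 6, 7}); total cost 5 + 4 + 7 = 16.
The greedy pick F, B, H, I costs 19; no covering selection beats 16.

16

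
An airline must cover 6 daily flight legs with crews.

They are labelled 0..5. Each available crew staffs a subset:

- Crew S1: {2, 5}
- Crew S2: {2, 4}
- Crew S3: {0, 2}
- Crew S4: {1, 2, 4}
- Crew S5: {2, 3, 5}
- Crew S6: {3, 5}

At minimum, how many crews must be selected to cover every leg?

3

S3 and S4 and S6 together: S3 ∪ S4 ∪ S6 = {0, 1, 2, 3, 4, 5} — every leg is covered.
Only S3 contains 0, so S3 is forced; the remaining 4 legs need at least 2 more crews (each remaining crew adds at most 2) — so at least 3 crews are needed, and 3 is optimal.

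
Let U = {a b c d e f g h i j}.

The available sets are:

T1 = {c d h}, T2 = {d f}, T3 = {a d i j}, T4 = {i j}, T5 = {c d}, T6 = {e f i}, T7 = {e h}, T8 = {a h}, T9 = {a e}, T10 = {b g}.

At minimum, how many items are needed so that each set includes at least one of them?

5

Take T = {d, e, g, h, j}. Each listed set contains at least one of these, so T is a hitting set of size 5.
No choice of 4 items meets every set, so 5 is the minimum.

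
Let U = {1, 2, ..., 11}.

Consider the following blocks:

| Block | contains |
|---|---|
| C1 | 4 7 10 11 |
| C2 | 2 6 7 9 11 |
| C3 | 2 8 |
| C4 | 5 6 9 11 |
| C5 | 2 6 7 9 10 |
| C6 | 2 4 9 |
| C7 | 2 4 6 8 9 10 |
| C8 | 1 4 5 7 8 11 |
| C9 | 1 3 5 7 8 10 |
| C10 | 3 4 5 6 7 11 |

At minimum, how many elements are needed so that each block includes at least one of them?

3

Take H = {2, 7, 11}. Each listed block contains at least one of these, so H is a hitting set of size 3.
No choice of 2 elements meets every block, so 3 is the minimum.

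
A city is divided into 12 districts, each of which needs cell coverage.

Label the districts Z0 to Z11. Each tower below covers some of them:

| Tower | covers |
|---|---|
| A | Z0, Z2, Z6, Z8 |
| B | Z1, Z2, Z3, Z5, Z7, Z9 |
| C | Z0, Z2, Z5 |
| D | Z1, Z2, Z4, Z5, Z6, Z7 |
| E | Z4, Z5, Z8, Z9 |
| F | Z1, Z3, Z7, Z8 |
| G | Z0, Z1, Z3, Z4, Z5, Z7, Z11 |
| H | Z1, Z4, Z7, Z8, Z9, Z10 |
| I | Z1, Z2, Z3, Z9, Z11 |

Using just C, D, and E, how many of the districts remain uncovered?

Union of C, D, E = {Z0, Z1, Z2, Z4, Z5, Z6, Z7, Z8, Z9}.
Not covered: Z3, Z10, Z11 — 3 districts.

3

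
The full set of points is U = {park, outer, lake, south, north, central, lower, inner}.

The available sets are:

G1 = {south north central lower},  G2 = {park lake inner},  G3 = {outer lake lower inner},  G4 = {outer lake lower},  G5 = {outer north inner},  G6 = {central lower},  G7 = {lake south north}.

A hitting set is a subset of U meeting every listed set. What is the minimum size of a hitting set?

H = {lake, north, central} meets every set (each contains at least one member of H), and |H| = 3.
No choice of 2 points meets every set, so 3 is the minimum.

3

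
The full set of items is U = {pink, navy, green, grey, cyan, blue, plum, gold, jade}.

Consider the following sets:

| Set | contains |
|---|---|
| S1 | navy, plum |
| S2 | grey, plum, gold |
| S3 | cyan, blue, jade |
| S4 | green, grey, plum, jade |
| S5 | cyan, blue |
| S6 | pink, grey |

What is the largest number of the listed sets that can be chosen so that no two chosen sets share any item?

3

S1, S3, S6 are pairwise disjoint (S1={navy,plum}; S3={cyan,blue,jade}; S6={pink,grey}).
Every remaining set overlaps one of these, and no 4 of the listed sets are pairwise disjoint, so 3 is the maximum.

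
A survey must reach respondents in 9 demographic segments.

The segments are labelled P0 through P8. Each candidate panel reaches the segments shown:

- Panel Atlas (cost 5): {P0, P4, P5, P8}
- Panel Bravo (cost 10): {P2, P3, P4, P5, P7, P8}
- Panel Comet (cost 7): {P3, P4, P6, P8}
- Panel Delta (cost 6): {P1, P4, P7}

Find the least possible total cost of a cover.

Atlas, Bravo, Comet, Delta together cover every segment (Atlas ∪ Bravo ∪ Comet ∪ Delta = {P0, P1, P2, P3, P4, P5, P6, P7, P8}); total cost 5 + 10 + 7 + 6 = 28.
No covering selection has total cost below 28.

28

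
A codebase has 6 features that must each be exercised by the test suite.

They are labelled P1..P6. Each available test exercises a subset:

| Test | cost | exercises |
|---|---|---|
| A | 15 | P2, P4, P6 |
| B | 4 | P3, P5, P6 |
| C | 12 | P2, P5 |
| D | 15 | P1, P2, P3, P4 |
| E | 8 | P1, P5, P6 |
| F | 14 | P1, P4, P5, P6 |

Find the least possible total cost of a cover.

19

B, D together cover every feature (B ∪ D = {P1, P2, P3, P4, P5, P6}); total cost 4 + 15 = 19.
No covering selection has total cost below 19.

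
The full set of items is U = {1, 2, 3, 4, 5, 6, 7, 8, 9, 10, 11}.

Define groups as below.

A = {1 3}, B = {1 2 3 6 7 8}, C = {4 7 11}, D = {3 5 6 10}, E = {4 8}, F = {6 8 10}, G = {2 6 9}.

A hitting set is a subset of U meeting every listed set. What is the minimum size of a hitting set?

H = {1, 4, 6} meets every group (each contains at least one member of H), and |H| = 3.
The groups A, C, F are pairwise disjoint, so any hitting set needs a separate item for each — at least 3. Hence 3 is optimal.

3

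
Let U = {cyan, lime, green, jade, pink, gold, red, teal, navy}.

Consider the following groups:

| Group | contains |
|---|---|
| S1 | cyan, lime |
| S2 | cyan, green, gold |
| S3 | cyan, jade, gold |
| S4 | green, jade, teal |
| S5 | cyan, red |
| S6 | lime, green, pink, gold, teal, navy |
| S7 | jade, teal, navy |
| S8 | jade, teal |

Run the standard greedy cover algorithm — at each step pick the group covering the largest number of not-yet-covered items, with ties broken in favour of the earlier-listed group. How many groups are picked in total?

Greedy: pick S6 (covers 6 new) → pick S3 (covers 2 new) → pick S5 (covers 1 new). Total picks: 3.

3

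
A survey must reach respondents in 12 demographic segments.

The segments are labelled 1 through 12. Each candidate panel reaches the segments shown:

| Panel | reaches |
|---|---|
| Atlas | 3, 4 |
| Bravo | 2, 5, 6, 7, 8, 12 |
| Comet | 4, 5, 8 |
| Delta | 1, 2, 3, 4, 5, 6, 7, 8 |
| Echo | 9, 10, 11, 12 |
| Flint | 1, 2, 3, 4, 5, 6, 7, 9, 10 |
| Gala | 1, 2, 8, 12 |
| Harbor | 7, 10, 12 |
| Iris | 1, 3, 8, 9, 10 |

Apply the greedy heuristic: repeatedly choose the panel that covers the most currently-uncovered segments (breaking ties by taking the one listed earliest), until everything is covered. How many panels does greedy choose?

Greedy: pick Flint (covers 9 new) → pick Bravo (covers 2 new) → pick Echo (covers 1 new). Total picks: 3.
(The true minimum cover uses only 2 panels, so greedy is not optimal here.)

3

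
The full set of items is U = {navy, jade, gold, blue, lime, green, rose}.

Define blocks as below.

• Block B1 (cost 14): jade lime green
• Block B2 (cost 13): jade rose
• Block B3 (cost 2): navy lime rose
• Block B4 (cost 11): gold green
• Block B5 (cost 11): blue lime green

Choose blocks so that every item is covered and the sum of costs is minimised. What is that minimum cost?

37

B2, B3, B4, B5 together cover every item (B2 ∪ B3 ∪ B4 ∪ B5 = {navy, jade, gold, blue, lime, green, rose}); total cost 13 + 2 + 11 + 11 = 37.
No covering selection has total cost below 37.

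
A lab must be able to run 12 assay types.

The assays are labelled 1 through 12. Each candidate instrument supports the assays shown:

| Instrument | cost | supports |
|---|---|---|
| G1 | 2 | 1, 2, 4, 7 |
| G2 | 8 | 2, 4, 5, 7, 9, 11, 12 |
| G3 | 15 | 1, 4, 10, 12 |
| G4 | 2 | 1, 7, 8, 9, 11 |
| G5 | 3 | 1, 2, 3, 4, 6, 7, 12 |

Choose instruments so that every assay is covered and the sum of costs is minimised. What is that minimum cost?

28

G2, G3, G4, G5 together cover every assay (G2 ∪ G3 ∪ G4 ∪ G5 = {1, 2, 3, 4, 5, 6, 7, 8, 9, 10, 11, 12}); total cost 8 + 15 + 2 + 3 = 28.
No covering selection has total cost below 28.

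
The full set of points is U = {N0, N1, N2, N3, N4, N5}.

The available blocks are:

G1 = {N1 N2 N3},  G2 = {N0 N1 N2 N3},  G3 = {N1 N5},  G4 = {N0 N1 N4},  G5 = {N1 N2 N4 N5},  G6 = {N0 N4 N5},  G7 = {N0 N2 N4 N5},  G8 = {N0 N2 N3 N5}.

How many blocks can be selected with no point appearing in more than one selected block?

G1, G6 are pairwise disjoint (G1={N1,N2,N3}; G6={N0,N4,N5}).
Every remaining block overlaps one of these, and no 3 of the listed blocks are pairwise disjoint, so 2 is the maximum.

2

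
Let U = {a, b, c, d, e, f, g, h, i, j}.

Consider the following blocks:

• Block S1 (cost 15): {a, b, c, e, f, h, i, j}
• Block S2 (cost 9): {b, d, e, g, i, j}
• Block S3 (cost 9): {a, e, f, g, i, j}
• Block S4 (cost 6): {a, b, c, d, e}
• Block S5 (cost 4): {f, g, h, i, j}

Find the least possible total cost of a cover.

S4, S5 together cover every item (S4 ∪ S5 = {a, b, c, d, e, f, g, h, i, j}); total cost 6 + 4 = 10.
No covering selection has total cost below 10.

10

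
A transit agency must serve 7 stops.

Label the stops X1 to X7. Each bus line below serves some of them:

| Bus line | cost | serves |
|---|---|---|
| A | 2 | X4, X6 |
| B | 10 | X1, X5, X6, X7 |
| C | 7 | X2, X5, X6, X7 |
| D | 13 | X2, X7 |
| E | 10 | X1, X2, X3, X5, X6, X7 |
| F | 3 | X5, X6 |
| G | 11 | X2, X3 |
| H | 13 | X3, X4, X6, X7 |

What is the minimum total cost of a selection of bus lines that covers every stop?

A, E together cover every stop (A ∪ E = {X1, X2, X3, X4, X5, X6, X7}); total cost 2 + 10 = 12.
No covering selection has total cost below 12.

12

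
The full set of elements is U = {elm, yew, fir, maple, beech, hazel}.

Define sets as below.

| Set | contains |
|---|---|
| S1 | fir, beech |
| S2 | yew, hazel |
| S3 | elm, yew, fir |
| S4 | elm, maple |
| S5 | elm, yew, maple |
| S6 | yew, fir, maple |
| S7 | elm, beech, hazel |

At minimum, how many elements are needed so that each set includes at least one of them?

3

Take H = {fir, maple, hazel}. Each listed set contains at least one of these, so H is a hitting set of size 3.
The sets S1, S2, S4 are pairwise disjoint, so any hitting set needs a separate element for each — at least 3. Hence 3 is optimal.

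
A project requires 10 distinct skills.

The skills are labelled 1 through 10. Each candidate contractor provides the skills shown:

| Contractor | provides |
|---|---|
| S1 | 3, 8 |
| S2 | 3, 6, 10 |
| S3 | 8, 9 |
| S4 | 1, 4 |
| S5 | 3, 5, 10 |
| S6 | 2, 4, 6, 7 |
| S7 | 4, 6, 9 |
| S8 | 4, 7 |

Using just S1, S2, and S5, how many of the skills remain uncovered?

5

Union of S1, S2, S5 = {3, 5, 6, 8, 10}.
Not covered: 1, 2, 4, 7, 9 — 5 skills.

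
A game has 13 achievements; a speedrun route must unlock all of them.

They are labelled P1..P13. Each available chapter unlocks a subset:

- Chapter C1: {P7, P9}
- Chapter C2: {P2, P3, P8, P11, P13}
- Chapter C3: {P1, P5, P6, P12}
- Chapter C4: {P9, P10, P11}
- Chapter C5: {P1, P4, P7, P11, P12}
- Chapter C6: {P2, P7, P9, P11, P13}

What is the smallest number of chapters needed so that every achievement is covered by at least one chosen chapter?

4

C2 and C3 and C4 and C5 together: C2 ∪ C3 ∪ C4 ∪ C5 = {P1, P2, P3, P4, P5, P6, P7, P8, P9, P10, P11, P12, P13} — every achievement is covered.
Only C4 contains P10, so C4 is forced; the remaining 10 achievements need at least 3 more chapters (each remaining chapter adds at most 4) — so at least 4 chapters are needed, and 4 is optimal.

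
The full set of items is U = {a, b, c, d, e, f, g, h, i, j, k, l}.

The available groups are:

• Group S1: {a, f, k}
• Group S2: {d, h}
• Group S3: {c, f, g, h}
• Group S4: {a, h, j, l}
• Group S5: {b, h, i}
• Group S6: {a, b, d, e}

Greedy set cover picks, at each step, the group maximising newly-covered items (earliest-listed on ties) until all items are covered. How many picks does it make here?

5

Greedy: pick S3 (covers 4 new) → pick S6 (covers 4 new) → pick S4 (covers 2 new) → pick S1 (covers 1 new) → pick S5 (covers 1 new). Total picks: 5.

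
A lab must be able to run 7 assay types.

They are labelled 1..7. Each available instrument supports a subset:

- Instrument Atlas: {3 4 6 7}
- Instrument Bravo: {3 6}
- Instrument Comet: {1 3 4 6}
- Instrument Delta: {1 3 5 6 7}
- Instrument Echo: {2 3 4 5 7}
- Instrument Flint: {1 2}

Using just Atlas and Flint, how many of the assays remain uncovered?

Union of Atlas, Flint = {1, 2, 3, 4, 6, 7}.
Not covered: 5 — 1 assay.

1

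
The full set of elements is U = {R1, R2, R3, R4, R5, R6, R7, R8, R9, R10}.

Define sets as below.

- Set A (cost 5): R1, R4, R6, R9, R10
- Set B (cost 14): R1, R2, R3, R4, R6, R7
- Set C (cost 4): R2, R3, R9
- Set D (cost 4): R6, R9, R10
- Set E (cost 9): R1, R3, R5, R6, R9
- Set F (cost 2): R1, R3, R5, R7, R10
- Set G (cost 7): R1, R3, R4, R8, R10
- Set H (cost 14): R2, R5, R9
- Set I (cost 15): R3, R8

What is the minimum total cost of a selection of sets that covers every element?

C, D, F, G together cover every element (C ∪ D ∪ F ∪ G = {R1, R2, R3, R4, R5, R6, R7, R8, R9, R10}); total cost 4 + 4 + 2 + 7 = 17.
The greedy pick F, A, C, G costs 18; no covering selection beats 17.

17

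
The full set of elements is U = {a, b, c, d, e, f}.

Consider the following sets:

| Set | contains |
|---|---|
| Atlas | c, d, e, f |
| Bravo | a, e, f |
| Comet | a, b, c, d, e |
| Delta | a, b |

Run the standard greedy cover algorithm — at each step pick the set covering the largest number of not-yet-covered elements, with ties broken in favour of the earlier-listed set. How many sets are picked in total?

Greedy: pick Comet (covers 5 new) → pick Atlas (covers 1 new). Total picks: 2.

2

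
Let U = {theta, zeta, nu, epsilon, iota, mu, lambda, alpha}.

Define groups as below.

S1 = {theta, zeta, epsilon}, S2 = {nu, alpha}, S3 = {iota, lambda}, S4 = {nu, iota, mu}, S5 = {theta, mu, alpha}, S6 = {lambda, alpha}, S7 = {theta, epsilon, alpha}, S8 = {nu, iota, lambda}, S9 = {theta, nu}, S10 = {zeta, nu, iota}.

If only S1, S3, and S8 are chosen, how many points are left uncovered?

Union of S1, S3, S8 = {theta, zeta, nu, epsilon, iota, lambda}.
Not covered: mu, alpha — 2 points.

2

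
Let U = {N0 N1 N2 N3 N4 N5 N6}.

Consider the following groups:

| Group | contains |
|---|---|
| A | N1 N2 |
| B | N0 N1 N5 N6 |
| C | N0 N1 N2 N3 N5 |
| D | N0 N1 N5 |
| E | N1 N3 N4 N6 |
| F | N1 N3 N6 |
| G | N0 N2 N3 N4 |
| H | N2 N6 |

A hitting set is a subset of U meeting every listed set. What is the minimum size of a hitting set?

T = {N1, N2} meets every group (each contains at least one member of T), and |T| = 2.
The groups D, H are pairwise disjoint, so any hitting set needs a separate item for each — at least 2. Hence 2 is optimal.

2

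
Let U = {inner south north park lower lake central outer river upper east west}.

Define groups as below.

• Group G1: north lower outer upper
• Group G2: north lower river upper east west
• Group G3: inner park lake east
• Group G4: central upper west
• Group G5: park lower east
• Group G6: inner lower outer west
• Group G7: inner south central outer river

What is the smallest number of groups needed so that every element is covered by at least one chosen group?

3

G2, G3, and G7 cover everything between them: the union {inner, south, north, park, lower, lake, central, outer, river, upper, east, west} is all of U.
Only G7 contains south, so G7 is forced; the remaining 7 elements need at least 2 more groups (each remaining group adds at most 5) — so at least 3 groups are needed, and 3 is optimal.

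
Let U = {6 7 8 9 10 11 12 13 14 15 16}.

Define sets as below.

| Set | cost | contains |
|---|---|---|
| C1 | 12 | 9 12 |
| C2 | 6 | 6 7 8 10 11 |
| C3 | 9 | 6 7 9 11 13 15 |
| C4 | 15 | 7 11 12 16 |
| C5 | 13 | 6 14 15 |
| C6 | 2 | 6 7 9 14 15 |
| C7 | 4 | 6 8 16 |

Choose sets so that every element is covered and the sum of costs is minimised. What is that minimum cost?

32

C2, C3, C4, C6 together cover every element (C2 ∪ C3 ∪ C4 ∪ C6 = {6, 7, 8, 9, 10, 11, 12, 13, 14, 15, 16}); total cost 6 + 9 + 15 + 2 = 32.
The greedy pick C6, C2, C7, C3, C1 costs 33; no covering selection beats 32.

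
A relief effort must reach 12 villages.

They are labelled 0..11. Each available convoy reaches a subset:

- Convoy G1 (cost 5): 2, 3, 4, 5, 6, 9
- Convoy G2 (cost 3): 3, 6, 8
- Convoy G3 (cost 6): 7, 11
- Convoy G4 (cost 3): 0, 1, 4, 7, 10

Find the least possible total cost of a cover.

G1, G2, G3, G4 together cover every village (G1 ∪ G2 ∪ G3 ∪ G4 = {0, 1, 2, 3, 4, 5, 6, 7, 8, 9, 10, 11}); total cost 5 + 3 + 6 + 3 = 17.
No covering selection has total cost below 17.

17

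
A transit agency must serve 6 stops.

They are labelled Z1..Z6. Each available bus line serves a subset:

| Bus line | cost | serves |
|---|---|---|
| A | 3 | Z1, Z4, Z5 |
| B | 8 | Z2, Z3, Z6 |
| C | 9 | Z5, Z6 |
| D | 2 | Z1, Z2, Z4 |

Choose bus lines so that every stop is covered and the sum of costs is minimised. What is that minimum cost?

11

A, B together cover every stop (A ∪ B = {Z1, Z2, Z3, Z4, Z5, Z6}); total cost 3 + 8 = 11.
The greedy pick D, A, B costs 13; no covering selection beats 11.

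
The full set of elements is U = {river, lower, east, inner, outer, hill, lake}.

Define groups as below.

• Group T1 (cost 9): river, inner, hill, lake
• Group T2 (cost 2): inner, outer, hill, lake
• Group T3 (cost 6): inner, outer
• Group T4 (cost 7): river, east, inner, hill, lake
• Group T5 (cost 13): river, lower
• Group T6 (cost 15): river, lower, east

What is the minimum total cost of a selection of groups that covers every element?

17

T2, T6 together cover every element (T2 ∪ T6 = {river, lower, east, inner, outer, hill, lake}); total cost 2 + 15 = 17.
The greedy pick T2, T4, T5 costs 22; no covering selection beats 17.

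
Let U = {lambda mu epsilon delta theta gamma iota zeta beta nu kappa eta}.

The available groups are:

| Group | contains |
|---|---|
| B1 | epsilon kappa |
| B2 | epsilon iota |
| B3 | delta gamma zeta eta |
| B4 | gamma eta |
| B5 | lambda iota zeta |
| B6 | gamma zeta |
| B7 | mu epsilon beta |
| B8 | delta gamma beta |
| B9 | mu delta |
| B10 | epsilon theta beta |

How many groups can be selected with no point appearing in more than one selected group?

B4, B5, B9, B10 are pairwise disjoint (B4={gamma,eta}; B5={lambda,iota,zeta}; B9={mu,delta}; B10={epsilon,theta,beta}).
Every remaining group overlaps one of these, and no 5 of the listed groups are pairwise disjoint, so 4 is the maximum.

4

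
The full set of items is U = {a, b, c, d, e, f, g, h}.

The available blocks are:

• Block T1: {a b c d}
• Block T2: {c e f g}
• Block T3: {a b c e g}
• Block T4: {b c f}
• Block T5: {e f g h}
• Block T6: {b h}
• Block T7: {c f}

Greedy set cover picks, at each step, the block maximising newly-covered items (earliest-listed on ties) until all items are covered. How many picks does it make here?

3

Greedy: pick T3 (covers 5 new) → pick T5 (covers 2 new) → pick T1 (covers 1 new). Total picks: 3.
(The true minimum cover uses only 2 blocks, so greedy is not optimal here.)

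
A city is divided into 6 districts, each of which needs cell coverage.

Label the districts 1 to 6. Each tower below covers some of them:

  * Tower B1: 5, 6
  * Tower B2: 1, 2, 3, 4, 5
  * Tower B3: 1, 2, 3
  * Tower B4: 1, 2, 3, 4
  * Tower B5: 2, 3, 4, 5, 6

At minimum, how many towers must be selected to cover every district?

2

B1 and B2 together: B1 ∪ B2 = {1, 2, 3, 4, 5, 6} — every district is covered.
No single tower has all 6 districts (the largest, B2, has 5), so 2 is optimal.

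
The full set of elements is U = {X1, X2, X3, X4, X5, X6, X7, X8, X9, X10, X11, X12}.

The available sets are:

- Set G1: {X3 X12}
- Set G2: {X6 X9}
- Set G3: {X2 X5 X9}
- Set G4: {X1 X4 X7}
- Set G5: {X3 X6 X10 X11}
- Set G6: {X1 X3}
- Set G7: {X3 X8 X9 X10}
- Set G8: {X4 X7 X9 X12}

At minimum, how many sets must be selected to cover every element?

5

G3, G4, G5, G7, and G8 cover everything between them: the union {X1, X2, X3, X4, X5, X6, X7, X8, X9, X10, X11, X12} is all of U.
No 4 of the 8 sets cover everything (all 70 combinations miss at least one element), so 5 is optimal.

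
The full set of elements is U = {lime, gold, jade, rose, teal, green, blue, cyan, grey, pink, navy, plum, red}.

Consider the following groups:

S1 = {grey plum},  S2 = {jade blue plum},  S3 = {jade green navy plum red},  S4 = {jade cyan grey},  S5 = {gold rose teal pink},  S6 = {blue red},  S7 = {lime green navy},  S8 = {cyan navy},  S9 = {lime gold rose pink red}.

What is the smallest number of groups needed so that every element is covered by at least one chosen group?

Take {S3, S4, S5, S6, S7}. Their union is {lime, gold, jade, rose, teal, green, blue, cyan, grey, pink, navy, plum, red}, which is all 13 elements.
No 4 of the 9 groups cover everything (all 126 combinations miss at least one element), so 5 is optimal.

5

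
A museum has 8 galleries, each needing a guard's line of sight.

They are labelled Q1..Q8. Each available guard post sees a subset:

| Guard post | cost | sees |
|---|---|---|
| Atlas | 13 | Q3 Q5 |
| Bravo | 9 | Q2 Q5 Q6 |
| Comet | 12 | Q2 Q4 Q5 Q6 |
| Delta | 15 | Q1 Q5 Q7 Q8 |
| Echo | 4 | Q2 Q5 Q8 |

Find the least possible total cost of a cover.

Atlas, Comet, Delta together cover every gallery (Atlas ∪ Comet ∪ Delta = {Q1, Q2, Q3, Q4, Q5, Q6, Q7, Q8}); total cost 13 + 12 + 15 = 40.
The greedy pick Echo, Comet, Delta, Atlas costs 44; no covering selection beats 40.

40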